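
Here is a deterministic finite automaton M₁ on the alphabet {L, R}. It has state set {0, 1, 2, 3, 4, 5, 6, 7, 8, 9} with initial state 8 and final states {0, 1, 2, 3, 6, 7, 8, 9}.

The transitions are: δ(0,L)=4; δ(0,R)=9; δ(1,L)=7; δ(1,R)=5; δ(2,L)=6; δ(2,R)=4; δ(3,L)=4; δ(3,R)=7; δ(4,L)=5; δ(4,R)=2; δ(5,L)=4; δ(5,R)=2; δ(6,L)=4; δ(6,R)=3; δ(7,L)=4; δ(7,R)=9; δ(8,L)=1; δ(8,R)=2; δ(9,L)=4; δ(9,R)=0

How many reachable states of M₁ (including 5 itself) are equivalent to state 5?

2

Every state is reachable, so we keep all 10.
P0 = {0,1,2,3,6,7,8,9} | {4,5}.
Refine {0,1,2,3,6,7,8,9} on symbol L: members go to different blocks, giving {0,3,6,7,9} and {1,2,8}.
Split {1,2,8} by δ(·,L) → {1,2} and {8}.
No further refinement is possible. Final partition (4 blocks): {0,3,6,7,9} | {4,5} | {1,2} | {8}.
The equivalence class containing 5 is {4,5}, of size 2.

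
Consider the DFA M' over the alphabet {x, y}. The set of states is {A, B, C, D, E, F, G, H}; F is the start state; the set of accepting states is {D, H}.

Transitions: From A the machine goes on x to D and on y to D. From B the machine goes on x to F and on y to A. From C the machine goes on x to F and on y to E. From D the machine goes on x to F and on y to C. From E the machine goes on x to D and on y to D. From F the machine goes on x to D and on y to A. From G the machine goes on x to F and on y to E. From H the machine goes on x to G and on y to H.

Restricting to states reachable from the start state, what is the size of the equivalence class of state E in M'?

Reachable states from the start: {A,C,D,E,F}. Unreachable: {B,G,H} — drop them.
Start with accepting vs non-accepting: {D} | {A,C,E,F}.
On input x, block {A,C,E,F} splits into {A,E,F} and {C}.
On input y, block {A,E,F} splits into {A,E} and {F}.
Stable partition: {D} | {A,E} | {C} | {F} — 4 equivalence classes.
The equivalence class containing E is {A,E}, of size 2.

2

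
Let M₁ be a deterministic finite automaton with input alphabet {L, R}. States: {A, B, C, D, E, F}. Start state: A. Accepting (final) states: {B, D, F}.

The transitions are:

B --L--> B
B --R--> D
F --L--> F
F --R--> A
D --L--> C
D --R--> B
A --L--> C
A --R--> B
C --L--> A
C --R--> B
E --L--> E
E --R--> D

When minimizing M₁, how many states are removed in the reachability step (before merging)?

No path from A leads to E, F; the other 4 states are all reachable.

2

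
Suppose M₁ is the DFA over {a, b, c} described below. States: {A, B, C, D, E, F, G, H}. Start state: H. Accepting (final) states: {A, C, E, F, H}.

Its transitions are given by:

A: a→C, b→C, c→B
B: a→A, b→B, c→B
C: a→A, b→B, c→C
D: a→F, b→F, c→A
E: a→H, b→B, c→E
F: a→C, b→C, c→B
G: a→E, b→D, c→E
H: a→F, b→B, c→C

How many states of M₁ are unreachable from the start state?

No path from H leads to D, E, G; the other 5 states are all reachable.

3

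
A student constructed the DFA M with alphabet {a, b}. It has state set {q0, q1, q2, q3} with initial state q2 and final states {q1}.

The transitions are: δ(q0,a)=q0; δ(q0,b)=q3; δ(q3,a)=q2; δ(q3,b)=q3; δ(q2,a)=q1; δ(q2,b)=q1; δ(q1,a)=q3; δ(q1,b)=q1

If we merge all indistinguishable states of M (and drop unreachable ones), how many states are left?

3

First remove the unreachable states {q0}; 3 states remain.
P0 = {q1} | {q2,q3}.
Refine {q2,q3} on symbol a: members go to different blocks, giving {q2} and {q3}.
The partition is now stable with 3 blocks: {q1} | {q2} | {q3}.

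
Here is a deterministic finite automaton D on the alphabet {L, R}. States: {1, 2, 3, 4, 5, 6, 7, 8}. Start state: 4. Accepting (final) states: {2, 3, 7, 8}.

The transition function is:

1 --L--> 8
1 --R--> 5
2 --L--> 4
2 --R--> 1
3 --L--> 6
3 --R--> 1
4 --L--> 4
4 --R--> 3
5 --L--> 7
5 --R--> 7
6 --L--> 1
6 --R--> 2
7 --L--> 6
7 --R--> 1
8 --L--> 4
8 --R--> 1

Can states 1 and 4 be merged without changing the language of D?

No

Every state is reachable, so we keep all 8.
Initial partition by acceptance: {2,3,7,8} | {1,4,5,6}.
On input L, block {1,4,5,6} splits into {1,5} and {4,6}.
On input R, block {1,5} splits into {1} and {5}.
On input L, block {4,6} splits into {4} and {6}.
Split {2,3,7,8} by δ(·,L) → {2,8} and {3,7}.
Stable partition: {2,8} | {1} | {4} | {5} | {6} | {3,7} — 6 equivalence classes.
1 and 4 end up in different blocks, so they are distinguishable. For instance, the string 'L' is accepted from only 1.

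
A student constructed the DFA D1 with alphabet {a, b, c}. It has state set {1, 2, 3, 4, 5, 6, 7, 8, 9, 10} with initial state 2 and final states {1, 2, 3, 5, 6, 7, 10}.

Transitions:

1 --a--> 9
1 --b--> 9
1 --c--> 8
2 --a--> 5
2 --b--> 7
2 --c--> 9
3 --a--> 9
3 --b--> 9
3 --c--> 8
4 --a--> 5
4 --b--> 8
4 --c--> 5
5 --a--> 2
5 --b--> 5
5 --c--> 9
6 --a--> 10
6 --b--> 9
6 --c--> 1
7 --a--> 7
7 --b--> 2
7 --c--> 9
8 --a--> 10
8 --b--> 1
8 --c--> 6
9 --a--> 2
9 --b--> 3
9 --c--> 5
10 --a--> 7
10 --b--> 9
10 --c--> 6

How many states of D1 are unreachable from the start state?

1

No path from 2 leads to 4; the other 9 states are all reachable.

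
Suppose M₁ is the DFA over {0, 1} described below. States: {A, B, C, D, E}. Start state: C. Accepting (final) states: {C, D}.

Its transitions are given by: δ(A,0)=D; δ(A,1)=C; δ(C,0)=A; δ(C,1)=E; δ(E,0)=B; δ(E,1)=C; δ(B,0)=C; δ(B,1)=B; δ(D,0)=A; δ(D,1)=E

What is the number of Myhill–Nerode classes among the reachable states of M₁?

Every state is reachable, so we keep all 5.
Initial partition by acceptance: {C,D} | {A,B,E}.
Refine {A,B,E} on symbol 0: members go to different blocks, giving {A,B} and {E}.
Refine {A,B} on symbol 1: members go to different blocks, giving {A} and {B}.
The partition is now stable with 4 blocks: {C,D} | {A} | {E} | {B}.

4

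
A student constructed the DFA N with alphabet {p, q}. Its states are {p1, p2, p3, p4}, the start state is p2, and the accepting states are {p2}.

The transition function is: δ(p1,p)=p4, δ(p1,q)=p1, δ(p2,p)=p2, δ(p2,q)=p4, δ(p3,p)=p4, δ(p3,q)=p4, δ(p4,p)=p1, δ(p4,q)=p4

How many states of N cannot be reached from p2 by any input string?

Starting at p2 and following transitions, the reachable set is {p1, p2, p4}. That leaves p3 unreachable — 1 in total.

1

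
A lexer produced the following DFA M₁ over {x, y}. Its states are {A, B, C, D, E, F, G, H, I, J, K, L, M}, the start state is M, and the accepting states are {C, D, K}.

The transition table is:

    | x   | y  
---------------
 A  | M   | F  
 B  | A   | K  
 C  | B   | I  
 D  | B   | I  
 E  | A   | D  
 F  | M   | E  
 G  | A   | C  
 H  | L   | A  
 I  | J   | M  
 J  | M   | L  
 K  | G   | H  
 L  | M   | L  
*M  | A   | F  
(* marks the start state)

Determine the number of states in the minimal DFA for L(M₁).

P0 = {C,D,K} | {A,B,E,F,G,H,I,J,L,M}.
Split {A,B,E,F,G,H,I,J,L,M} by δ(·,y) → {A,F,H,I,J,L,M} and {B,E,G}.
Refine {A,F,H,I,J,L,M} on symbol y: members go to different blocks, giving {A,H,I,J,L,M} and {F}.
On input y, block {A,H,I,J,L,M} splits into {H,I,J,L} and {A,M}.
Refine {H,I,J,L} on symbol x: members go to different blocks, giving {H,I} and {J,L}.
The partition is now stable with 6 blocks: {C,D,K} | {H,I} | {B,E,G} | {F} | {A,M} | {J,L}.

6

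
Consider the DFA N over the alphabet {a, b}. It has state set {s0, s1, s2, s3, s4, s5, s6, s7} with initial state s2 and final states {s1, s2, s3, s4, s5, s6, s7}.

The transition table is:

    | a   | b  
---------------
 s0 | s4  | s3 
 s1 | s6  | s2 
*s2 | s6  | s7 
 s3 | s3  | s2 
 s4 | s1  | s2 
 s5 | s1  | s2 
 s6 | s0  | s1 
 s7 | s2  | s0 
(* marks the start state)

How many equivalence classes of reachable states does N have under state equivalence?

Reachable states from the start: {s0,s1,s2,s3,s4,s6,s7}. Unreachable: {s5} — drop them.
P0 = {s1,s2,s3,s4,s6,s7} | {s0}.
Refine {s1,s2,s3,s4,s6,s7} on symbol a: members go to different blocks, giving {s1,s2,s3,s4,s7} and {s6}.
Split {s1,s2,s3,s4,s7} by δ(·,a) → {s3,s4,s7} and {s1,s2}.
Refine {s3,s4,s7} on symbol a: members go to different blocks, giving {s4,s7} and {s3}.
Split {s4,s7} by δ(·,b) → {s4} and {s7}.
On input b, block {s1,s2} splits into {s1} and {s2}.
No further refinement is possible. Final partition (7 blocks): {s4} | {s0} | {s6} | {s1} | {s3} | {s7} | {s2}.

7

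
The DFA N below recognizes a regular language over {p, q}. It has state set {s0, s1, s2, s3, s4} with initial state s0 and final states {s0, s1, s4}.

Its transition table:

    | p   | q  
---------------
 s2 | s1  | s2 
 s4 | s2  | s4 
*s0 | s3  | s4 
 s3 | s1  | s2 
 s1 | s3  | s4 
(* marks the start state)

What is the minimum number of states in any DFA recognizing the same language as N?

2

Initial partition by acceptance: {s0,s1,s4} | {s2,s3}.
The partition is now stable with 2 blocks: {s0,s1,s4} | {s2,s3}.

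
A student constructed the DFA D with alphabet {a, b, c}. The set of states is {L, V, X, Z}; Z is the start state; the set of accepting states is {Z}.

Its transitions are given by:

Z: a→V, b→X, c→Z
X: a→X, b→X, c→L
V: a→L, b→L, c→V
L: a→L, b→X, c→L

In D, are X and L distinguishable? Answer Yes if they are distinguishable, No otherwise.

Initial partition by acceptance: {Z} | {L,V,X}.
Stable partition: {Z} | {L,V,X} — 2 equivalence classes.
X and L lie in the same block of the stable partition, so they are equivalent — no string distinguishes them.

No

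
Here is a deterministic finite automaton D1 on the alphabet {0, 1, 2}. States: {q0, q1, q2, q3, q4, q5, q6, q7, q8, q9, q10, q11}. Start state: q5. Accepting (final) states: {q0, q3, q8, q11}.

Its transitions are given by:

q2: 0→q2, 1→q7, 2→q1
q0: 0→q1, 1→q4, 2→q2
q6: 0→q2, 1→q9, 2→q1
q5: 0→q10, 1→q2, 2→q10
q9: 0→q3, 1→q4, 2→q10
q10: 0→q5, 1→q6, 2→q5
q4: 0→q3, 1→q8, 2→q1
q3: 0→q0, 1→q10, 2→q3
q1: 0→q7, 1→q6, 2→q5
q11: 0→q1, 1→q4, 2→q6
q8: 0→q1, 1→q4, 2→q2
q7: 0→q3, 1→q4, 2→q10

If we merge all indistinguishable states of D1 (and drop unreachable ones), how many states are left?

States {q11} cannot be reached from the start state, so discard them.
Start with accepting vs non-accepting: {q0,q3,q8} | {q1,q2,q4,q5,q6,q7,q9,q10}.
On input 0, block {q0,q3,q8} splits into {q0,q8} and {q3}.
Split {q1,q2,q4,q5,q6,q7,q9,q10} by δ(·,0) → {q1,q2,q5,q6,q10} and {q4,q7,q9}.
On input 0, block {q1,q2,q5,q6,q10} splits into {q2,q5,q6,q10} and {q1}.
On input 1, block {q2,q5,q6,q10} splits into {q2,q6} and {q5,q10}.
Refine {q4,q7,q9} on symbol 1: members go to different blocks, giving {q7,q9} and {q4}.
No further refinement is possible. Final partition (7 blocks): {q0,q8} | {q2,q6} | {q3} | {q7,q9} | {q1} | {q5,q10} | {q4}.

7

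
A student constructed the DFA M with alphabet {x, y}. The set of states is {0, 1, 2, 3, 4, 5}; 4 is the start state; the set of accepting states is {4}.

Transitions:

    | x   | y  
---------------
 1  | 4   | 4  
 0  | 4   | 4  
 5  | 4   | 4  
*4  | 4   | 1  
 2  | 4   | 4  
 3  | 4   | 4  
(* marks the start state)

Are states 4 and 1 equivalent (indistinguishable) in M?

No

First remove the unreachable states {0,2,3,5}; 2 states remain.
Initial partition by acceptance: {4} | {1}.
No further refinement is possible. Final partition (2 blocks): {4} | {1}.
4 and 1 end up in different blocks, so they are distinguishable. For instance, the string 'ε' is accepted from only 4.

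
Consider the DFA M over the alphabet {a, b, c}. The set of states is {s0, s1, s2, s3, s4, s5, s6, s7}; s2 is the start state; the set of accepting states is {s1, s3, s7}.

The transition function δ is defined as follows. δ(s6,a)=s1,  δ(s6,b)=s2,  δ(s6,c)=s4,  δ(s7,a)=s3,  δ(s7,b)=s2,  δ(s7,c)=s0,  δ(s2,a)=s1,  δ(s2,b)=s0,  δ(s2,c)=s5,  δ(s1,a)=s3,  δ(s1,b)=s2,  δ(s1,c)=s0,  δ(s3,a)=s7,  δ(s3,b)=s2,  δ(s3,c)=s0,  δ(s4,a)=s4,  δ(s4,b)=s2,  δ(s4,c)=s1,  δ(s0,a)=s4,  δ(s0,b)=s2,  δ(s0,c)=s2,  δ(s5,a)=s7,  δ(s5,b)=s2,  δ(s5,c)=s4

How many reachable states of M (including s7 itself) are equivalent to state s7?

First remove the unreachable states {s6}; 7 states remain.
P0 = {s1,s3,s7} | {s0,s2,s4,s5}.
Split {s0,s2,s4,s5} by δ(·,a) → {s0,s4} and {s2,s5}.
On input c, block {s0,s4} splits into {s0} and {s4}.
Refine {s2,s5} on symbol b: members go to different blocks, giving {s2} and {s5}.
The partition is now stable with 5 blocks: {s1,s3,s7} | {s0} | {s2} | {s4} | {s5}.
State s7 belongs to the block {s1,s3,s7}, which has 3 states.

3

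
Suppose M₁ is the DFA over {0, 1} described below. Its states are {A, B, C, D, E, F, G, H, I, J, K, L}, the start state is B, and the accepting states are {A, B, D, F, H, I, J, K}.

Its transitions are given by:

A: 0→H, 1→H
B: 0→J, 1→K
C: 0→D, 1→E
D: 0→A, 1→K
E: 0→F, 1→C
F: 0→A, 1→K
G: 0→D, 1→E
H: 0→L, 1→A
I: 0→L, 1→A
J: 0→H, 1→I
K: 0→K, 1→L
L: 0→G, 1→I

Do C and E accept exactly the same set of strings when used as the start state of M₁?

Start with accepting vs non-accepting: {A,B,D,F,H,I,J,K} | {C,E,G,L}.
Split {A,B,D,F,H,I,J,K} by δ(·,0) → {A,B,D,F,J,K} and {H,I}.
Refine {A,B,D,F,J,K} on symbol 0: members go to different blocks, giving {B,D,F,K} and {A,J}.
Refine {B,D,F,K} on symbol 0: members go to different blocks, giving {B,D,F} and {K}.
Split {C,E,G,L} by δ(·,0) → {C,E,G} and {L}.
No further refinement is possible. Final partition (6 blocks): {B,D,F} | {C,E,G} | {H,I} | {A,J} | {K} | {L}.
C and E lie in the same block of the stable partition, so they are equivalent — no string distinguishes them.

Yes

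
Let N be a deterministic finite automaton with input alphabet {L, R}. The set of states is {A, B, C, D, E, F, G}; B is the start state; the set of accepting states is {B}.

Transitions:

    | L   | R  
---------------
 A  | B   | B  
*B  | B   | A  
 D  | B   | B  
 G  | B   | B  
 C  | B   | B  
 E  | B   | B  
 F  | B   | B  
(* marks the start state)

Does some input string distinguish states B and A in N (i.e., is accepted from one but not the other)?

First remove the unreachable states {C,D,E,F,G}; 2 states remain.
Initial partition by acceptance: {B} | {A}.
Stable partition: {B} | {A} — 2 equivalence classes.
B and A end up in different blocks, so they are distinguishable. For instance, the string 'ε' is accepted from only B.

Yes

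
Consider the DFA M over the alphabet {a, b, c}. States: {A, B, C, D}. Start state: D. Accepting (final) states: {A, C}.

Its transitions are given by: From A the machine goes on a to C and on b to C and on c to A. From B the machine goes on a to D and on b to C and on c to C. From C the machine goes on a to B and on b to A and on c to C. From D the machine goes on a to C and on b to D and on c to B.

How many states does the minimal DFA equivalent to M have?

All states are reachable from the start state.
Start with accepting vs non-accepting: {A,C} | {B,D}.
Refine {A,C} on symbol a: members go to different blocks, giving {A} and {C}.
On input a, block {B,D} splits into {B} and {D}.
The partition is now stable with 4 blocks: {A} | {B} | {C} | {D}.

4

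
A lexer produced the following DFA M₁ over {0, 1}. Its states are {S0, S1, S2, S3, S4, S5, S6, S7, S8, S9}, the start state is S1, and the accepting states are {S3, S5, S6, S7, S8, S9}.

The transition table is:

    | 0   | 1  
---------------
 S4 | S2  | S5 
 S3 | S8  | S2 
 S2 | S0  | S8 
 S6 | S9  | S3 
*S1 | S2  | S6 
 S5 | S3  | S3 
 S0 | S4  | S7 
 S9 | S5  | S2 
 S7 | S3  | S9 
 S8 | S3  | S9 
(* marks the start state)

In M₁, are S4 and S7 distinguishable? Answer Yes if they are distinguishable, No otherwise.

Yes

All states are reachable from the start state.
Initial partition by acceptance: {S3,S5,S6,S7,S8,S9} | {S0,S1,S2,S4}.
On input 1, block {S3,S5,S6,S7,S8,S9} splits into {S5,S6,S7,S8} and {S3,S9}.
The partition is now stable with 3 blocks: {S5,S6,S7,S8} | {S0,S1,S2,S4} | {S3,S9}.
S4 and S7 end up in different blocks, so they are distinguishable. For instance, the string 'ε' is accepted from only S7.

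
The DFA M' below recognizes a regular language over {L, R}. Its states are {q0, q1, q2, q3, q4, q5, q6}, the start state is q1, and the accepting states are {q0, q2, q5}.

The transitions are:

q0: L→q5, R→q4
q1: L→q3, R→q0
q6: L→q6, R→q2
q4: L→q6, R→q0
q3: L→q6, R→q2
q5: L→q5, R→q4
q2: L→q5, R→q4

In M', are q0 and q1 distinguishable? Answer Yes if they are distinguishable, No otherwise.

Initial partition by acceptance: {q0,q2,q5} | {q1,q3,q4,q6}.
The partition is now stable with 2 blocks: {q0,q2,q5} | {q1,q3,q4,q6}.
q0 and q1 end up in different blocks, so they are distinguishable. For instance, the string 'ε' is accepted from only q0.

Yes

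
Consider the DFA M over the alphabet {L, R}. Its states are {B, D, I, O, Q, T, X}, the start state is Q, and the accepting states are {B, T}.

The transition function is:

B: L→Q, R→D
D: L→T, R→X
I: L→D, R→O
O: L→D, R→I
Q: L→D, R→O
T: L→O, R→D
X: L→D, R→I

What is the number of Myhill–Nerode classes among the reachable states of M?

3

First remove the unreachable states {B}; 6 states remain.
P0 = {T} | {D,I,O,Q,X}.
On input L, block {D,I,O,Q,X} splits into {I,O,Q,X} and {D}.
The partition is now stable with 3 blocks: {T} | {I,O,Q,X} | {D}.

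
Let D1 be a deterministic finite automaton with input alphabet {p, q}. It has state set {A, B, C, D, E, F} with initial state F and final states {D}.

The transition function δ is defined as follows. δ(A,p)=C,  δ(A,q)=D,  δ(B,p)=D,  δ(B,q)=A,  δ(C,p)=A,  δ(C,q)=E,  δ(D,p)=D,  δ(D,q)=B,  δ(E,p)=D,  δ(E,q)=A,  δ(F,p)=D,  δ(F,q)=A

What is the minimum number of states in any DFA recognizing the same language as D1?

4

Start with accepting vs non-accepting: {D} | {A,B,C,E,F}.
Refine {A,B,C,E,F} on symbol p: members go to different blocks, giving {B,E,F} and {A,C}.
On input q, block {A,C} splits into {A} and {C}.
Stable partition: {D} | {B,E,F} | {A} | {C} — 4 equivalence classes.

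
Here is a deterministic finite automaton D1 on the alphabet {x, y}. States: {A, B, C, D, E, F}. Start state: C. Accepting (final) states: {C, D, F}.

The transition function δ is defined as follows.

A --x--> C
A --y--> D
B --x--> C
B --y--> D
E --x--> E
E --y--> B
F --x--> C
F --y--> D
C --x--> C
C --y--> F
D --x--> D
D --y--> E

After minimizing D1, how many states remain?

5

First remove the unreachable states {A}; 5 states remain.
P0 = {C,D,F} | {B,E}.
On input y, block {C,D,F} splits into {C,F} and {D}.
On input y, block {C,F} splits into {C} and {F}.
On input x, block {B,E} splits into {B} and {E}.
The partition is now stable with 5 blocks: {C} | {B} | {D} | {F} | {E}.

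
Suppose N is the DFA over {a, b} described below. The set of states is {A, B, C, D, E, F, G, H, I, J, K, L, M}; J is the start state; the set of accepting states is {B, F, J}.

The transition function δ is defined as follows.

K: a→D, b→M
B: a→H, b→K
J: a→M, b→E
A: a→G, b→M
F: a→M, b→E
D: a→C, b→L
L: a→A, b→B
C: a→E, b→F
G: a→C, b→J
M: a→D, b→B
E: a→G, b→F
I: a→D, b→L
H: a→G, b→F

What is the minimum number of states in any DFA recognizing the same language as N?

Reachable states from the start: {A,B,C,D,E,F,G,H,J,K,L,M}. Unreachable: {I} — drop them.
P0 = {B,F,J} | {A,C,D,E,G,H,K,L,M}.
Refine {A,C,D,E,G,H,K,L,M} on symbol b: members go to different blocks, giving {C,E,G,H,L,M} and {A,D,K}.
Split {B,F,J} by δ(·,b) → {F,J} and {B}.
On input a, block {C,E,G,H,L,M} splits into {C,E,G,H} and {L,M}.
Split {A,D,K} by δ(·,a) → {A,D} and {K}.
No further refinement is possible. Final partition (6 blocks): {F,J} | {C,E,G,H} | {A,D} | {B} | {L,M} | {K}.

6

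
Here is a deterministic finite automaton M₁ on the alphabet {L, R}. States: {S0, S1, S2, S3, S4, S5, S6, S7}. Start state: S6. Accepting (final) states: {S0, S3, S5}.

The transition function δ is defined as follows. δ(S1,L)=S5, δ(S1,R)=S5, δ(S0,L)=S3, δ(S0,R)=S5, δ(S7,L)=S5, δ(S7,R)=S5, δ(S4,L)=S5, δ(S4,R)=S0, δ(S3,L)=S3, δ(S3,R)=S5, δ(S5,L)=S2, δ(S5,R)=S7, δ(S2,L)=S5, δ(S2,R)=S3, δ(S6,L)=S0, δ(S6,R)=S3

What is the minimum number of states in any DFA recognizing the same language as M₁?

5

Reachable states from the start: {S0,S2,S3,S5,S6,S7}. Unreachable: {S1,S4} — drop them.
Initial partition by acceptance: {S0,S3,S5} | {S2,S6,S7}.
Split {S0,S3,S5} by δ(·,L) → {S0,S3} and {S5}.
Refine {S2,S6,S7} on symbol L: members go to different blocks, giving {S2,S7} and {S6}.
On input R, block {S2,S7} splits into {S2} and {S7}.
The partition is now stable with 5 blocks: {S0,S3} | {S2} | {S5} | {S6} | {S7}.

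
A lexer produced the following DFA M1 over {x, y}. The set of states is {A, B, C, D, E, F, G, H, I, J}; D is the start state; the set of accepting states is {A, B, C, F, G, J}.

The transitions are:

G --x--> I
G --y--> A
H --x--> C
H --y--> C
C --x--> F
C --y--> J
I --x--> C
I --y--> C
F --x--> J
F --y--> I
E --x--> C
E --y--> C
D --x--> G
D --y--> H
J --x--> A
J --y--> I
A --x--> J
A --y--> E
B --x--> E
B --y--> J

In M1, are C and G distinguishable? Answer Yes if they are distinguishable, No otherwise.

Yes

Reachable states from the start: {A,C,D,E,F,G,H,I,J}. Unreachable: {B} — drop them.
Initial partition by acceptance: {A,C,F,G,J} | {D,E,H,I}.
On input x, block {A,C,F,G,J} splits into {A,C,F,J} and {G}.
Split {A,C,F,J} by δ(·,y) → {A,F,J} and {C}.
Split {D,E,H,I} by δ(·,x) → {E,H,I} and {D}.
No further refinement is possible. Final partition (5 blocks): {A,F,J} | {E,H,I} | {G} | {C} | {D}.
C and G end up in different blocks, so they are distinguishable. For instance, the string 'x' is accepted from only C.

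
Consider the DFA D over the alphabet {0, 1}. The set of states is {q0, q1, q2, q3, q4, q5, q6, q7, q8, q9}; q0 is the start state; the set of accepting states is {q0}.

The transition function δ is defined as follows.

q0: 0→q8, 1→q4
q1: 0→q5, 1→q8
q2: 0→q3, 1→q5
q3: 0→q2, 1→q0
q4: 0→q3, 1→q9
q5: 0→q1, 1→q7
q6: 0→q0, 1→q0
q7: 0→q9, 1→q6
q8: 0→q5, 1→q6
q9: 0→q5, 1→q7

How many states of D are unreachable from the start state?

0

Every one of the 10 states is reachable from q0.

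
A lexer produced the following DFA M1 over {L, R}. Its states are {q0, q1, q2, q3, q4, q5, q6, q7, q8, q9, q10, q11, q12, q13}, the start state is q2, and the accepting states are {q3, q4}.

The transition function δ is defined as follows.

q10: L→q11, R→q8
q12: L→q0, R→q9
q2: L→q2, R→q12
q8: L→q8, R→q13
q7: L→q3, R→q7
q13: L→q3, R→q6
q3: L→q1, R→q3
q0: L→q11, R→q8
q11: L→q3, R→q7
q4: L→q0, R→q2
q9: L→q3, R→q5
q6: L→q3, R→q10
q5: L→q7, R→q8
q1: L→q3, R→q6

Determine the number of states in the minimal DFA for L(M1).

8

Reachable states from the start: {q0,q1,q2,q3,q5,q6,q7,q8,q9,q10,q11,q12,q13}. Unreachable: {q4} — drop them.
Initial partition by acceptance: {q3} | {q0,q1,q2,q5,q6,q7,q8,q9,q10,q11,q12,q13}.
On input L, block {q0,q1,q2,q5,q6,q7,q8,q9,q10,q11,q12,q13} splits into {q0,q2,q5,q8,q10,q12} and {q1,q6,q7,q9,q11,q13}.
Split {q0,q2,q5,q8,q10,q12} by δ(·,L) → {q0,q5,q10} and {q2,q8,q12}.
On input R, block {q1,q6,q7,q9,q11,q13} splits into {q1,q7,q11,q13} and {q6,q9}.
Refine {q1,q7,q11,q13} on symbol R: members go to different blocks, giving {q1,q13} and {q7,q11}.
Refine {q2,q8,q12} on symbol L: members go to different blocks, giving {q2,q8} and {q12}.
Refine {q2,q8} on symbol R: members go to different blocks, giving {q2} and {q8}.
No further refinement is possible. Final partition (8 blocks): {q3} | {q0,q5,q10} | {q1,q13} | {q2} | {q6,q9} | {q7,q11} | {q12} | {q8}.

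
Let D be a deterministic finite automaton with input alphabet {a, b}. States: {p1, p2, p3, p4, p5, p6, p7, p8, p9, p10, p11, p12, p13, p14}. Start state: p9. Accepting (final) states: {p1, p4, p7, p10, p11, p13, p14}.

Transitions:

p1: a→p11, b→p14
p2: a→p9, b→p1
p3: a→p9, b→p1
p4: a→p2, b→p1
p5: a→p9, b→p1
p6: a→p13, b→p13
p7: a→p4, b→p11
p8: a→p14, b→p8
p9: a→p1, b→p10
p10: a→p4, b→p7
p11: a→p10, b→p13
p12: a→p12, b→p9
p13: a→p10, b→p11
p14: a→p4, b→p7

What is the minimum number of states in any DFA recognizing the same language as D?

First remove the unreachable states {p3,p5,p6,p8,p12}; 9 states remain.
Start with accepting vs non-accepting: {p1,p4,p7,p10,p11,p13,p14} | {p2,p9}.
Refine {p1,p4,p7,p10,p11,p13,p14} on symbol a: members go to different blocks, giving {p1,p7,p10,p11,p13,p14} and {p4}.
On input a, block {p1,p7,p10,p11,p13,p14} splits into {p1,p11,p13} and {p7,p10,p14}.
Refine {p1,p11,p13} on symbol a: members go to different blocks, giving {p11,p13} and {p1}.
Refine {p2,p9} on symbol a: members go to different blocks, giving {p2} and {p9}.
On input b, block {p7,p10,p14} splits into {p10,p14} and {p7}.
Stable partition: {p11,p13} | {p2} | {p4} | {p10,p14} | {p1} | {p9} | {p7} — 7 equivalence classes.

7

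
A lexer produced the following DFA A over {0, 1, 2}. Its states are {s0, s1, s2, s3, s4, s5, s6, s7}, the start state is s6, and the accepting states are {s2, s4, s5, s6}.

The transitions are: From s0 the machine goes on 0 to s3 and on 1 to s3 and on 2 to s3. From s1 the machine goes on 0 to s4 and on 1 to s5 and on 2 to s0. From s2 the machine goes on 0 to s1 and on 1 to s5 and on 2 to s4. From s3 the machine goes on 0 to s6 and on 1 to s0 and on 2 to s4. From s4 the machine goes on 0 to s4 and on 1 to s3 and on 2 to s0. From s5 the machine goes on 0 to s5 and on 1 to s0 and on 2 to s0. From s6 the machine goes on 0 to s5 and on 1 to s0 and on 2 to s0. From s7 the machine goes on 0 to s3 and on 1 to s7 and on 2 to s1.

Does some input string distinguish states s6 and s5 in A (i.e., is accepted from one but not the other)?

No

First remove the unreachable states {s1,s2,s7}; 5 states remain.
Initial partition by acceptance: {s4,s5,s6} | {s0,s3}.
Split {s0,s3} by δ(·,0) → {s0} and {s3}.
Refine {s4,s5,s6} on symbol 1: members go to different blocks, giving {s5,s6} and {s4}.
The partition is now stable with 4 blocks: {s5,s6} | {s0} | {s3} | {s4}.
s6 and s5 lie in the same block of the stable partition, so they are equivalent — no string distinguishes them.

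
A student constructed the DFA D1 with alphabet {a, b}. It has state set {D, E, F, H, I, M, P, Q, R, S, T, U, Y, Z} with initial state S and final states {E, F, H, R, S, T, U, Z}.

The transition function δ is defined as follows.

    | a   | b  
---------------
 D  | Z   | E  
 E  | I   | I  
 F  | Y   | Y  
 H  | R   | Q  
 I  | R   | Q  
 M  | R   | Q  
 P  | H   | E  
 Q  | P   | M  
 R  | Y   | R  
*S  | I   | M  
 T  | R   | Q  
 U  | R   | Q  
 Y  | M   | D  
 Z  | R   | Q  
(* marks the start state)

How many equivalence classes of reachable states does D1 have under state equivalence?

7

States {F,T,U} cannot be reached from the start state, so discard them.
P0 = {E,H,R,S,Z} | {D,I,M,P,Q,Y}.
Split {E,H,R,S,Z} by δ(·,a) → {E,R,S} and {H,Z}.
On input b, block {E,R,S} splits into {E,S} and {R}.
Split {D,I,M,P,Q,Y} by δ(·,a) → {I,M} and {D,P} and {Q,Y}.
Split {Q,Y} by δ(·,a) → {Q} and {Y}.
No further refinement is possible. Final partition (7 blocks): {E,S} | {I,M} | {H,Z} | {R} | {D,P} | {Q} | {Y}.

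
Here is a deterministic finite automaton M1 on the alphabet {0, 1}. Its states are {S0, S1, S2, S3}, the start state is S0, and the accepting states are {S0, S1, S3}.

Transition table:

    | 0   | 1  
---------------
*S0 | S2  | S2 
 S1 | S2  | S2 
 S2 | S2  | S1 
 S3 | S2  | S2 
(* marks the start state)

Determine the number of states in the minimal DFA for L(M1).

2

States {S3} cannot be reached from the start state, so discard them.
Start with accepting vs non-accepting: {S0,S1} | {S2}.
No further refinement is possible. Final partition (2 blocks): {S0,S1} | {S2}.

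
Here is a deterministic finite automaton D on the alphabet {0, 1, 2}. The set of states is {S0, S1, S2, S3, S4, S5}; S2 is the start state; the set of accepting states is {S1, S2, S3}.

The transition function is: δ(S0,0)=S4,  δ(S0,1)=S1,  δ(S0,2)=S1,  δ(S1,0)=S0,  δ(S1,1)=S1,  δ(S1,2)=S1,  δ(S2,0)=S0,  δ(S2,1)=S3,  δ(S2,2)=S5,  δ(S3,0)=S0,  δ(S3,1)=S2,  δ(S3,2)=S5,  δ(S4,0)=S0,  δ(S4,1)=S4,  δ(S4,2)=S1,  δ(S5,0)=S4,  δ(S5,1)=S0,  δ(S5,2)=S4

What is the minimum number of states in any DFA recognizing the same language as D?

5

Start with accepting vs non-accepting: {S1,S2,S3} | {S0,S4,S5}.
Refine {S1,S2,S3} on symbol 2: members go to different blocks, giving {S2,S3} and {S1}.
Split {S0,S4,S5} by δ(·,1) → {S4,S5} and {S0}.
Refine {S4,S5} on symbol 0: members go to different blocks, giving {S4} and {S5}.
Stable partition: {S2,S3} | {S4} | {S1} | {S0} | {S5} — 5 equivalence classes.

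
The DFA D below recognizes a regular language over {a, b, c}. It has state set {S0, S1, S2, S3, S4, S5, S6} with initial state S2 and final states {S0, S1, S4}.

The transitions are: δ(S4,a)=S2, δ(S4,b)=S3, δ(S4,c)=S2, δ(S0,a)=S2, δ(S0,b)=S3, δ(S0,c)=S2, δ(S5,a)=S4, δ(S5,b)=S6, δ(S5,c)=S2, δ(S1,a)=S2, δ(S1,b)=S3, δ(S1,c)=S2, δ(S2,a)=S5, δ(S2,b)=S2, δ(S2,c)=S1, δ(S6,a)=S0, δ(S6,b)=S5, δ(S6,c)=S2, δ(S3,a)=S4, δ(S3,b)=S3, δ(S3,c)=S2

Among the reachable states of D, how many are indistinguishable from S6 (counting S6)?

3

Initial partition by acceptance: {S0,S1,S4} | {S2,S3,S5,S6}.
Refine {S2,S3,S5,S6} on symbol a: members go to different blocks, giving {S3,S5,S6} and {S2}.
The partition is now stable with 3 blocks: {S0,S1,S4} | {S3,S5,S6} | {S2}.
State S6 belongs to the block {S3,S5,S6}, which has 3 states.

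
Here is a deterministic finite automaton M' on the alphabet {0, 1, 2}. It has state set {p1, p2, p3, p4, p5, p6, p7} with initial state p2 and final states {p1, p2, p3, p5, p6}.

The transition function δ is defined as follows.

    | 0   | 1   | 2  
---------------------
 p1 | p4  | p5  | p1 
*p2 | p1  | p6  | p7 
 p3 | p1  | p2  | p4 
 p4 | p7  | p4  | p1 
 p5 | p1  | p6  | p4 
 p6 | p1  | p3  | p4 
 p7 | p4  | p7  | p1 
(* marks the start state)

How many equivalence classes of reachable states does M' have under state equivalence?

Every state is reachable, so we keep all 7.
Start with accepting vs non-accepting: {p1,p2,p3,p5,p6} | {p4,p7}.
Refine {p1,p2,p3,p5,p6} on symbol 0: members go to different blocks, giving {p2,p3,p5,p6} and {p1}.
Stable partition: {p2,p3,p5,p6} | {p4,p7} | {p1} — 3 equivalence classes.

3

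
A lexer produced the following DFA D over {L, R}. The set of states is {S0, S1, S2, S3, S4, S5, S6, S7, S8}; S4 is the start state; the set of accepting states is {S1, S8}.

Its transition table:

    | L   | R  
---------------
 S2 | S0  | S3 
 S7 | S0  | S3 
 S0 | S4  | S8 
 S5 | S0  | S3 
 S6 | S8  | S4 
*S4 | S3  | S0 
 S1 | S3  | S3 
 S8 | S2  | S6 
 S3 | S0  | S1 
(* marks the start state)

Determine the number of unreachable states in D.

2

No path from S4 leads to S5, S7; the other 7 states are all reachable.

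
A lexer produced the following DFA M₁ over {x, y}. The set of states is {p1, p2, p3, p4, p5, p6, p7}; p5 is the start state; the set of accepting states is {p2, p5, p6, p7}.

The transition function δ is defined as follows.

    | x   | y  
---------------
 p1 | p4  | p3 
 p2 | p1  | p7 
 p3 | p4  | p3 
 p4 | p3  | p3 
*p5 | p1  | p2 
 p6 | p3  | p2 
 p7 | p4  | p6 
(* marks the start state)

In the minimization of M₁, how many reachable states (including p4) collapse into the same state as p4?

3

P0 = {p2,p5,p6,p7} | {p1,p3,p4}.
The partition is now stable with 2 blocks: {p2,p5,p6,p7} | {p1,p3,p4}.
The equivalence class containing p4 is {p1,p3,p4}, of size 3.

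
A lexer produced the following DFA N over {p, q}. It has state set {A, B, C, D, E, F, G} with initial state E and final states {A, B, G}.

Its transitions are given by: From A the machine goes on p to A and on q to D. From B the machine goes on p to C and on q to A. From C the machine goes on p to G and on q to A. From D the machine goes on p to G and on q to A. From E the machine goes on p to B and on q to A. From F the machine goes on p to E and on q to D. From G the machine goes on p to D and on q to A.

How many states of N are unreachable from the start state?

No path from E leads to F; the other 6 states are all reachable.

1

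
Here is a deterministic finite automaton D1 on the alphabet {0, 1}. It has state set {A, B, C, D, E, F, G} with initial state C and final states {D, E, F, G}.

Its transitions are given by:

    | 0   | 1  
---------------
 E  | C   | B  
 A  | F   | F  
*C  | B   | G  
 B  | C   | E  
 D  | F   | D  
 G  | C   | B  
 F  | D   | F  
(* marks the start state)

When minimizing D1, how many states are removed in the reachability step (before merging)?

Starting at C and following transitions, the reachable set is {B, C, E, G}. That leaves A, D, F unreachable — 3 in total.

3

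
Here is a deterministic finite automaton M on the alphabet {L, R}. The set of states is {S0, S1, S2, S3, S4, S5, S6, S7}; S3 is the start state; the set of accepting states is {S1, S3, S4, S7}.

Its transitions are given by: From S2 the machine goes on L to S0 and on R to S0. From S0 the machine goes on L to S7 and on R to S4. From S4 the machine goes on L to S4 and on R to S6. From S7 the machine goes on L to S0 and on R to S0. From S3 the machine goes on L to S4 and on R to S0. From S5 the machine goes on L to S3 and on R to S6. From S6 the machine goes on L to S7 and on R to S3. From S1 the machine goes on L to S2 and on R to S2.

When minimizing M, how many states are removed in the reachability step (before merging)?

3

Starting at S3 and following transitions, the reachable set is {S0, S3, S4, S6, S7}. That leaves S1, S2, S5 unreachable — 3 in total.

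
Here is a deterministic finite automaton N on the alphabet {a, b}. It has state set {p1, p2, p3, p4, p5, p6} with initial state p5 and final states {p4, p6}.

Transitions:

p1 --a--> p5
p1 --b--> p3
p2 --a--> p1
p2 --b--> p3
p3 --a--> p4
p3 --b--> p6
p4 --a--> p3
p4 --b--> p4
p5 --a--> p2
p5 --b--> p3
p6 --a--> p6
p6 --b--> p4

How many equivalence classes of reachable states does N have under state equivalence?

Initial partition by acceptance: {p4,p6} | {p1,p2,p3,p5}.
On input a, block {p4,p6} splits into {p4} and {p6}.
Split {p1,p2,p3,p5} by δ(·,a) → {p1,p2,p5} and {p3}.
Stable partition: {p4} | {p1,p2,p5} | {p6} | {p3} — 4 equivalence classes.

4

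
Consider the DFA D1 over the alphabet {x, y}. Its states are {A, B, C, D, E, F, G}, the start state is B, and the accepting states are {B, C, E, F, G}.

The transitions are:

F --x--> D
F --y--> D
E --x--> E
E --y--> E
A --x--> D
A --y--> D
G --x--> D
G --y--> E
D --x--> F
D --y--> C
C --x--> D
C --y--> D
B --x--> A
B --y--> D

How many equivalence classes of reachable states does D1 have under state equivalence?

First remove the unreachable states {E,G}; 5 states remain.
Start with accepting vs non-accepting: {B,C,F} | {A,D}.
Split {A,D} by δ(·,x) → {A} and {D}.
On input x, block {B,C,F} splits into {C,F} and {B}.
The partition is now stable with 4 blocks: {C,F} | {A} | {D} | {B}.

4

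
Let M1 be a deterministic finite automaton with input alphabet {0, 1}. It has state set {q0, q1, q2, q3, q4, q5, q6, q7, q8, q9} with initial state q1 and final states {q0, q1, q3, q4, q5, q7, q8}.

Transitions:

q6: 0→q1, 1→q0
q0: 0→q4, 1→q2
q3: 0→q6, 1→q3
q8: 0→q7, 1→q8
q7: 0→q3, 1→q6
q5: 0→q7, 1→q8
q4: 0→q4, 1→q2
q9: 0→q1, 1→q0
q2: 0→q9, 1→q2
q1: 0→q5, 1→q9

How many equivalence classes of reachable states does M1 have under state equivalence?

7

Every state is reachable, so we keep all 10.
P0 = {q0,q1,q3,q4,q5,q7,q8} | {q2,q6,q9}.
Refine {q0,q1,q3,q4,q5,q7,q8} on symbol 0: members go to different blocks, giving {q0,q1,q4,q5,q7,q8} and {q3}.
Refine {q0,q1,q4,q5,q7,q8} on symbol 0: members go to different blocks, giving {q0,q1,q4,q5,q8} and {q7}.
Refine {q0,q1,q4,q5,q8} on symbol 0: members go to different blocks, giving {q0,q1,q4} and {q5,q8}.
On input 0, block {q0,q1,q4} splits into {q0,q4} and {q1}.
Refine {q2,q6,q9} on symbol 0: members go to different blocks, giving {q6,q9} and {q2}.
No further refinement is possible. Final partition (7 blocks): {q0,q4} | {q6,q9} | {q3} | {q7} | {q5,q8} | {q1} | {q2}.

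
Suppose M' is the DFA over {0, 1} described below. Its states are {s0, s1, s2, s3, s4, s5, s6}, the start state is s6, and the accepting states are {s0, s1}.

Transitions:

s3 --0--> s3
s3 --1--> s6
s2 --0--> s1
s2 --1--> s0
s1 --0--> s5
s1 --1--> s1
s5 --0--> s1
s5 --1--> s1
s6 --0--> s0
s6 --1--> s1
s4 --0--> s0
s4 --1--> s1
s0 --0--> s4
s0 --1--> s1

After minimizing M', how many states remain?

2

States {s2,s3} cannot be reached from the start state, so discard them.
Initial partition by acceptance: {s0,s1} | {s4,s5,s6}.
Stable partition: {s0,s1} | {s4,s5,s6} — 2 equivalence classes.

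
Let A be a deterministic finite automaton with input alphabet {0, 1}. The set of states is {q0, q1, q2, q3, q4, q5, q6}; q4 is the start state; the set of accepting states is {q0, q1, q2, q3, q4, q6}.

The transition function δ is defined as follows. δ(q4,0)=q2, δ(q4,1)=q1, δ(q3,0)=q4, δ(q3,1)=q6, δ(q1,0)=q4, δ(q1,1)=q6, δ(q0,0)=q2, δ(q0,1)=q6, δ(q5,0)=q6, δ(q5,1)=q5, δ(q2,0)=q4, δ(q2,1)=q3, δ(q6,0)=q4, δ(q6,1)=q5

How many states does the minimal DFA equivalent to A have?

First remove the unreachable states {q0}; 6 states remain.
Start with accepting vs non-accepting: {q1,q2,q3,q4,q6} | {q5}.
Split {q1,q2,q3,q4,q6} by δ(·,1) → {q1,q2,q3,q4} and {q6}.
Refine {q1,q2,q3,q4} on symbol 1: members go to different blocks, giving {q1,q3} and {q2,q4}.
Stable partition: {q1,q3} | {q5} | {q6} | {q2,q4} — 4 equivalence classes.

4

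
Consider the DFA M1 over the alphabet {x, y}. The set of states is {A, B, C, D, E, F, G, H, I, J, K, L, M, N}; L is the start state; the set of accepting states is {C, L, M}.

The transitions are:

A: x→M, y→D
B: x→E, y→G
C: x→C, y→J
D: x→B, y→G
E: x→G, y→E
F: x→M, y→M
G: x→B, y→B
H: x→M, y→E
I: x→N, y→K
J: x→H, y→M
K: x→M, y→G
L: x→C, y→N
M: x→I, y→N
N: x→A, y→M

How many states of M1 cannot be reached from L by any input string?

1

Starting at L and following transitions, the reachable set is {A, B, C, D, E, G, H, I, J, K, L, M, N}. That leaves F unreachable — 1 in total.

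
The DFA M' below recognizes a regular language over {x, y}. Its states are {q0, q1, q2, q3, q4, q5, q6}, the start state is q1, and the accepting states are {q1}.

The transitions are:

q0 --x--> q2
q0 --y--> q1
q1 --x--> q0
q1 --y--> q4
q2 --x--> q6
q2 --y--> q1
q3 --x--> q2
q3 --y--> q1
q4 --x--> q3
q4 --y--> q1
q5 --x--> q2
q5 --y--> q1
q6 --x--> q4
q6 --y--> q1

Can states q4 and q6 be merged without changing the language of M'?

Yes

First remove the unreachable states {q5}; 6 states remain.
Start with accepting vs non-accepting: {q1} | {q0,q2,q3,q4,q6}.
No further refinement is possible. Final partition (2 blocks): {q1} | {q0,q2,q3,q4,q6}.
q4 and q6 lie in the same block of the stable partition, so they are equivalent — no string distinguishes them.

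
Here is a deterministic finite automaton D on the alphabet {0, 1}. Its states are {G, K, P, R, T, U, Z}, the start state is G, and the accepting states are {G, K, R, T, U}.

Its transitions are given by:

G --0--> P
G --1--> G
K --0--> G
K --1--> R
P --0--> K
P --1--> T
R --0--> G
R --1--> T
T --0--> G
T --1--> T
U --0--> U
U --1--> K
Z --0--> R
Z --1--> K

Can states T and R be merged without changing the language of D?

First remove the unreachable states {U,Z}; 5 states remain.
P0 = {G,K,R,T} | {P}.
On input 0, block {G,K,R,T} splits into {K,R,T} and {G}.
Stable partition: {K,R,T} | {P} | {G} — 3 equivalence classes.
T and R lie in the same block of the stable partition, so they are equivalent — no string distinguishes them.

Yes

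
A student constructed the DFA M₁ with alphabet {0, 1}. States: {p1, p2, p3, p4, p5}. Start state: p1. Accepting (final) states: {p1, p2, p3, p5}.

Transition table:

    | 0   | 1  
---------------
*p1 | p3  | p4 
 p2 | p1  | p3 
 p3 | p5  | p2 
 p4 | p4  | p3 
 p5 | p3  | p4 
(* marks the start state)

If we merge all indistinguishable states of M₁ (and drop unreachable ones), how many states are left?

3

All states are reachable from the start state.
P0 = {p1,p2,p3,p5} | {p4}.
On input 1, block {p1,p2,p3,p5} splits into {p1,p5} and {p2,p3}.
The partition is now stable with 3 blocks: {p1,p5} | {p4} | {p2,p3}.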